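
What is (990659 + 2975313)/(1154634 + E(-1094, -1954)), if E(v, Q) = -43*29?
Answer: 3965972/1153387 ≈ 3.4385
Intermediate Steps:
E(v, Q) = -1247
(990659 + 2975313)/(1154634 + E(-1094, -1954)) = (990659 + 2975313)/(1154634 - 1247) = 3965972/1153387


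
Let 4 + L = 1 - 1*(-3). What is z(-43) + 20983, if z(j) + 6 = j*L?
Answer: 20977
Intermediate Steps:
L = 0 (L = -4 + (1 - 1*(-3)) = -4 + (1 + 3) = -4 + 4 = 0)
z(j) = -6 (z(j) = -6 + j*0 = -6 + 0 = -6)
z(-43) + 20983 = -6 + 20983 = 20977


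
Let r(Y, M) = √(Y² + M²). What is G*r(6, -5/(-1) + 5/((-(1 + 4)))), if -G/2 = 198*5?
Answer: -3960*√13 ≈ -14278.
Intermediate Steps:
G = -1980 (G = -396*5 = -2*990 = -1980)
r(Y, M) = √(M² + Y²)
G*r(6, -5/(-1) + 5/((-(1 + 4)))) = -1980*√((-5/(-1) + 5/((-(1 + 4))))² + 6²) = -1980*√((-5*(-1) + 5/((-1*5)))² + 36) = -1980*√((5 + 5/(-5))² + 36) = -1980*√((5 + 5*(-⅕))² + 36) = -1980*√((5 - 1)² + 36) = -1980*√(4² + 36) = -1980*√(16 + 36) = -3960*√13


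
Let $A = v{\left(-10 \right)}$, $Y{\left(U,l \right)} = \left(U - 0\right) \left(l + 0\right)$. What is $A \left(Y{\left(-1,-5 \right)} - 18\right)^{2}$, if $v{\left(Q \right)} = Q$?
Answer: $-1690$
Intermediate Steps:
$Y{\left(U,l \right)} = U l$ ($Y{\left(U,l \right)} = \left(U + 0\right) l = U l$)
$A = -10$
$A \left(Y{\left(-1,-5 \right)} - 18\right)^{2} = - 10 \left(\left(-1\right) \left(-5\right) - 18\right)^{2} = - 10 \left(5 - 18\right)^{2} = - 10 \left(-13\right)^{2} = \left(-10\right) 169 = -1690$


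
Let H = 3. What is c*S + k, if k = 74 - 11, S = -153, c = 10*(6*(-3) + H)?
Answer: 23013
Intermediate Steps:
c = -150 (c = 10*(6*(-3) + 3) = 10*(-18 + 3) = 10*(-15) = -150)
k = 63
c*S + k = -150*(-153) + 63 = 22950 + 63 = 23013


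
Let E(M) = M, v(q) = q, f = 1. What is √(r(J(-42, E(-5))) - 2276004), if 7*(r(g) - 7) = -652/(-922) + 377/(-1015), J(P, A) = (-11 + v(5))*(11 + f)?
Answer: 2*I*√148132251649785/16135 ≈ 1508.6*I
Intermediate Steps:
J(P, A) = -72 (J(P, A) = (-11 + 5)*(11 + 1) = -6*12 = -72)
r(g) = 796032/112945 (r(g) = 7 + (-652/(-922) + 377/(-1015))/7 = 7 + (-652*(-1/922) + 377*(-1/1015))/7 = 7 + (326/461 - 13/35)/7 = 7 + (⅐)*(5417/16135) = 7 + 5417/112945 = 796032/112945)
√(r(J(-42, E(-5))) - 2276004) = √(796032/112945 - 2276004) = √(-257062475748/112945) = 2*I*√148132251649785/16135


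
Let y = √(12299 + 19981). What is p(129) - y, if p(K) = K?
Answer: 129 - 2*√8070 ≈ -50.666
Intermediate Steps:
y = 2*√8070 (y = √32280 = 2*√8070 ≈ 179.67)
p(129) - y = 129 - 2*√8070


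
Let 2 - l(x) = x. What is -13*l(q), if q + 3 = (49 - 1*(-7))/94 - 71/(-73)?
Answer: -153062/3431 ≈ -44.611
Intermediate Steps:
q = -4912/3431 (q = -3 + ((49 - 1*(-7))/94 - 71/(-73)) = -3 + ((49 + 7)*(1/94) - 71*(-1/73)) = -3 + (56*(1/94) + 71/73) = -3 + (28/47 + 71/73) = -3 + 5381/3431 = -4912/3431 ≈ -1.4317)
l(x) = 2 - x
-13*l(q) = -13*(2 - 1*(-4912/3431)) = -13*(2 + 4912/3431) = -13*11774/3431 = -153062/3431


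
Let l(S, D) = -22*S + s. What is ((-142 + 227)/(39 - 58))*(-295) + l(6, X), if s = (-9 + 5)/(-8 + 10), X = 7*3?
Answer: 22529/19 ≈ 1185.7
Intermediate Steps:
X = 21
s = -2 (s = -4/2 = -4*1/2 = -2)
l(S, D) = -2 - 22*S (l(S, D) = -22*S - 2 = -2 - 22*S)
((-142 + 227)/(39 - 58))*(-295) + l(6, X) = ((-142 + 227)/(39 - 58))*(-295) + (-2 - 22*6) = (85/(-19))*(-295) + (-2 - 132) = (85*(-1/19))*(-295) - 134 = -85/19*(-295) - 134 = 25075/19 - 134 = 22529/19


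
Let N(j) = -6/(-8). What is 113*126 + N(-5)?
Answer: 56955/4 ≈ 14239.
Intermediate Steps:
N(j) = ¾ (N(j) = -6*(-⅛) = ¾)
113*126 + N(-5) = 113*126 + ¾ = 14238 + ¾ = 56955/4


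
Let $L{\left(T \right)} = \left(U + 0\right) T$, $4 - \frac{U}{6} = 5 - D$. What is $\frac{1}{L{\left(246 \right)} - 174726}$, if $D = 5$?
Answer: $- \frac{1}{168822} \approx -5.9234 \cdot 10^{-6}$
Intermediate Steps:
$U = 24$ ($U = 24 - 6 \left(5 - 5\right) = 24 - 0 = 24 + 0 = 24$)
$L{\left(T \right)} = 24 T$ ($L{\left(T \right)} = \left(24 + 0\right) T = 24 T$)
$\frac{1}{L{\left(246 \right)} - 174726} = \frac{1}{24 \cdot 246 - 174726} = \frac{1}{5904 - 174726} = \frac{1}{-168822} = - \frac{1}{168822}$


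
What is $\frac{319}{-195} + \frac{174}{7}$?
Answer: $\frac{31697}{1365} \approx 23.221$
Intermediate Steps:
$\frac{319}{-195} + \frac{174}{7} = 319 \left(- \frac{1}{195}\right) + 174 \cdot \frac{1}{7} = - \frac{319}{195} + \frac{174}{7} = \frac{31697}{1365}$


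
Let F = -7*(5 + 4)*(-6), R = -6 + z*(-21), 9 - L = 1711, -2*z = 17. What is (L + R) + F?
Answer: -2303/2 ≈ -1151.5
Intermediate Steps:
z = -17/2 (z = -½*17 = -17/2 ≈ -8.5000)
L = -1702 (L = 9 - 1*1711 = 9 - 1711 = -1702)
R = 345/2 (R = -6 - 17/2*(-21) = -6 + 357/2 = 345/2 ≈ 172.50)
F = 378 (F = -7*9*(-6) = -63*(-6) = 378)
(L + R) + F = (-1702 + 345/2) + 378 = -3059/2 + 378 = -2303/2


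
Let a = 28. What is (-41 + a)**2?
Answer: 169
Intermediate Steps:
(-41 + a)**2 = (-41 + 28)**2 = (-13)**2 = 169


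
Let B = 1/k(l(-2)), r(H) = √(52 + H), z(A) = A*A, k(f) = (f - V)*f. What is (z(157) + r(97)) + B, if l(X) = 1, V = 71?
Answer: 1725429/70 + √149 ≈ 24661.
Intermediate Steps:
k(f) = f*(-71 + f) (k(f) = (f - 1*71)*f = (f - 71)*f = (-71 + f)*f = f*(-71 + f))
z(A) = A²
B = -1/70 (B = 1/(1*(-71 + 1)) = 1/(1*(-70)) = 1/(-70) = -1/70 ≈ -0.014286)
(z(157) + r(97)) + B = (157² + √(52 + 97)) - 1/70 = (24649 + √149) - 1/70 = 1725429/70 + √149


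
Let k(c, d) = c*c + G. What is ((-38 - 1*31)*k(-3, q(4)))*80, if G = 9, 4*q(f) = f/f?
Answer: -99360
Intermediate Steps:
q(f) = ¼ (q(f) = (f/f)/4 = (¼)*1 = ¼)
k(c, d) = 9 + c² (k(c, d) = c*c + 9 = c² + 9 = 9 + c²)
((-38 - 1*31)*k(-3, q(4)))*80 = ((-38 - 1*31)*(9 + (-3)²))*80 = ((-38 - 31)*(9 + 9))*80 = -69*18*80 = -1242*80 = -99360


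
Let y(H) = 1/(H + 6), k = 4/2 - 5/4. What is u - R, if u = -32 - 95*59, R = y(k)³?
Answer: -110953135/19683 ≈ -5637.0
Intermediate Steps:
k = ¾ (k = 4*(½) - 5*¼ = 2 - 5/4 = ¾ ≈ 0.75000)
y(H) = 1/(6 + H)
R = 64/19683 (R = (1/(6 + ¾))³ = (1/(27/4))³ = (4/27)³ = 64/19683 ≈ 0.0032515)
u = -5637 (u = -32 - 5605 = -5637)
u - R = -5637 - 1*64/19683 = -5637 - 64/19683 = -110953135/19683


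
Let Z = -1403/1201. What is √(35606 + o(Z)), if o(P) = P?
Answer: 3*√5706271667/1201 ≈ 188.69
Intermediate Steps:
Z = -1403/1201 (Z = -1403*1/1201 = -1403/1201 ≈ -1.1682)
√(35606 + o(Z)) = √(35606 - 1403/1201) = √(42761403/1201) = 3*√5706271667/1201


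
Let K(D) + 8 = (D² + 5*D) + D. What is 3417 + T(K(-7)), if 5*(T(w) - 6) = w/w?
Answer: 17116/5 ≈ 3423.2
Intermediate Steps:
K(D) = -8 + D² + 6*D (K(D) = -8 + ((D² + 5*D) + D) = -8 + (D² + 6*D) = -8 + D² + 6*D)
T(w) = 31/5 (T(w) = 6 + (w/w)/5 = 6 + (⅕)*1 = 6 + ⅕ = 31/5)
3417 + T(K(-7)) = 3417 + 31/5 = 17116/5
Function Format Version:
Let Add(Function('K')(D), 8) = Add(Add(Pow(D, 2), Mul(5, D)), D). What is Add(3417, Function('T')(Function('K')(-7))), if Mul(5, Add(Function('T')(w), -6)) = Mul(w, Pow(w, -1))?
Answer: Rational(17116, 5) ≈ 3423.2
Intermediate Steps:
Function('K')(D) = Add(-8, Pow(D, 2), Mul(6, D)) (Function('K')(D) = Add(-8, Add(Add(Pow(D, 2), Mul(5, D)), D)) = Add(-8, Add(Pow(D, 2), Mul(6, D))) = Add(-8, Pow(D, 2), Mul(6, D)))
Function('T')(w) = Rational(31, 5) (Function('T')(w) = Add(6, Mul(Rational(1, 5), Mul(w, Pow(w, -1)))) = Add(6, Mul(Rational(1, 5), 1)) = Add(6, Rational(1, 5)) = Rational(31, 5))
Add(3417, Function('T')(Function('K')(-7))) = Add(3417, Rational(31, 5)) = Rational(17116, 5)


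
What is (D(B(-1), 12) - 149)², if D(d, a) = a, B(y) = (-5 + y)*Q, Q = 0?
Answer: 18769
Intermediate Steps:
B(y) = 0 (B(y) = (-5 + y)*0 = 0)
(D(B(-1), 12) - 149)² = (12 - 149)² = (-137)² = 18769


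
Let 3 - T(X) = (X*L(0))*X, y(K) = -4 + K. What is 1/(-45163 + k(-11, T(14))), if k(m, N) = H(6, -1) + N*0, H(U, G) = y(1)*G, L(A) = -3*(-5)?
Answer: -1/45160 ≈ -2.2143e-5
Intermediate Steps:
L(A) = 15
T(X) = 3 - 15*X² (T(X) = 3 - X*15*X = 3 - 15*X*X = 3 - 15*X²)
H(U, G) = -3*G (H(U, G) = (-4 + 1)*G = -3*G)
k(m, N) = 3 (k(m, N) = -3*(-1) + N*0 = 3 + 0 = 3)
1/(-45163 + k(-11, T(14))) = 1/(-45163 + 3) = 1/(-45160) = -1/45160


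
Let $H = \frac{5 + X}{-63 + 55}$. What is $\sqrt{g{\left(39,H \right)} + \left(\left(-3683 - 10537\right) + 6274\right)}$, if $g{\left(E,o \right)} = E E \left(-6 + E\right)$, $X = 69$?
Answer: $\sqrt{42247} \approx 205.54$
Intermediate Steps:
$H = - \frac{37}{4}$ ($H = \frac{5 + 69}{-63 + 55} = \frac{74}{-8} = 74 \left(- \frac{1}{8}\right) = - \frac{37}{4} \approx -9.25$)
$g{\left(E,o \right)} = E^{2} \left(-6 + E\right)$
$\sqrt{g{\left(39,H \right)} + \left(\left(-3683 - 10537\right) + 6274\right)} = \sqrt{39^{2} \left(-6 + 39\right) + \left(\left(-3683 - 10537\right) + 6274\right)} = \sqrt{1521 \cdot 33 + \left(-14220 + 6274\right)} = \sqrt{50193 - 7946} = \sqrt{42247}$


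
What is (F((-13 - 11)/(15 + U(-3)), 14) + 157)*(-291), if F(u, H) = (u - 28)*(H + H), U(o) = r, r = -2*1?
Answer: 2567493/13 ≈ 1.9750e+5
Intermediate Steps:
r = -2
U(o) = -2
F(u, H) = 2*H*(-28 + u) (F(u, H) = (-28 + u)*(2*H) = 2*H*(-28 + u))
(F((-13 - 11)/(15 + U(-3)), 14) + 157)*(-291) = (2*14*(-28 + (-13 - 11)/(15 - 2)) + 157)*(-291) = (2*14*(-28 - 24/13) + 157)*(-291) = (2*14*(-388/13) + 157)*(-291) = (-10864/13 + 157)*(-291) = -8823/13*(-291) = 2567493/13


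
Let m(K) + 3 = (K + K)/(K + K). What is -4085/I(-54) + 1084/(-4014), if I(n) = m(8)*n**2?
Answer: 559739/1300536 ≈ 0.43039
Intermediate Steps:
m(K) = -2 (m(K) = -3 + (K + K)/(K + K) = -3 + (2*K)/((2*K)) = -3 + (2*K)*(1/(2*K)) = -3 + 1 = -2)
I(n) = -2*n**2
-4085/I(-54) + 1084/(-4014) = -4085/((-2*(-54)**2)) + 1084/(-4014) = -4085/((-2*2916)) + 1084*(-1/4014) = -4085/(-5832) - 542/2007 = -4085*(-1/5832) - 542/2007 = 4085/5832 - 542/2007 = 559739/1300536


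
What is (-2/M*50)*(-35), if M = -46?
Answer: -1750/23 ≈ -76.087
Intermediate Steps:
(-2/M*50)*(-35) = (-2/(-46)*50)*(-35) = (-2*(-1/46)*50)*(-35) = ((1/23)*50)*(-35) = (50/23)*(-35) = -1750/23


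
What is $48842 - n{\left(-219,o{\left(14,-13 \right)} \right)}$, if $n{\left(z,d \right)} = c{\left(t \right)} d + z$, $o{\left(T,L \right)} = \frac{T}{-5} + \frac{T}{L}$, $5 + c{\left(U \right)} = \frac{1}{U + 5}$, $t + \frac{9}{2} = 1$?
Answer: $\frac{245221}{5} \approx 49044.0$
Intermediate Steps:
$t = - \frac{7}{2}$ ($t = - \frac{9}{2} + 1 = - \frac{7}{2} \approx -3.5$)
$c{\left(U \right)} = -5 + \frac{1}{5 + U}$ ($c{\left(U \right)} = -5 + \frac{1}{U + 5} = -5 + \frac{1}{5 + U}$)
$o{\left(T,L \right)} = - \frac{T}{5} + \frac{T}{L}$ ($o{\left(T,L \right)} = T \left(- \frac{1}{5}\right) + \frac{T}{L} = - \frac{T}{5} + \frac{T}{L}$)
$n{\left(z,d \right)} = z - \frac{13 d}{3}$ ($n{\left(z,d \right)} = \frac{-24 - - \frac{35}{2}}{5 - \frac{7}{2}} d + z = \frac{-24 + \frac{35}{2}}{\frac{3}{2}} d + z = \frac{2}{3} \left(- \frac{13}{2}\right) d + z = - \frac{13 d}{3} + z = z - \frac{13 d}{3}$)
$48842 - n{\left(-219,o{\left(14,-13 \right)} \right)} = 48842 - \left(-219 - \frac{13 \left(\left(- \frac{1}{5}\right) 14 + \frac{14}{-13}\right)}{3}\right) = 48842 - \left(-219 - \frac{13 \left(- \frac{14}{5} + 14 \left(- \frac{1}{13}\right)\right)}{3}\right) = 48842 - \left(-219 - \frac{13 \left(- \frac{14}{5} - \frac{14}{13}\right)}{3}\right) = 48842 - \left(-219 - - \frac{84}{5}\right) = 48842 - \left(-219 + \frac{84}{5}\right) = 48842 - - \frac{1011}{5} = 48842 + \frac{1011}{5} = \frac{245221}{5}$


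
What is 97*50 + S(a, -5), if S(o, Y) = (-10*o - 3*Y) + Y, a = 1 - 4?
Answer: 4890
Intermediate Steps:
a = -3
S(o, Y) = -10*o - 2*Y
97*50 + S(a, -5) = 97*50 + (-10*(-3) - 2*(-5)) = 4850 + (30 + 10) = 4850 + 40 = 4890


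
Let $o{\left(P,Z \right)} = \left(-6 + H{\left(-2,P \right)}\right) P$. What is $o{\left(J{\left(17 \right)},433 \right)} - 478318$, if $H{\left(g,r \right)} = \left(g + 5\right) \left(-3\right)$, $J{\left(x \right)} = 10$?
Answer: $-478468$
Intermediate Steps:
$H{\left(g,r \right)} = -15 - 3 g$ ($H{\left(g,r \right)} = \left(5 + g\right) \left(-3\right) = -15 - 3 g$)
$o{\left(P,Z \right)} = - 15 P$ ($o{\left(P,Z \right)} = \left(-6 - 9\right) P = - 15 P$)
$o{\left(J{\left(17 \right)},433 \right)} - 478318 = \left(-15\right) 10 - 478318 = -150 - 478318 = -478468$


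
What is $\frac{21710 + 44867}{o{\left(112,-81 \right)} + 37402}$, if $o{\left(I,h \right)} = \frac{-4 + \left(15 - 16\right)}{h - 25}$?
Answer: $\frac{7057162}{3964617} \approx 1.78$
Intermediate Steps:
$o{\left(I,h \right)} = - \frac{5}{-25 + h}$ ($o{\left(I,h \right)} = \frac{-4 - 1}{-25 + h} = - \frac{5}{-25 + h}$)
$\frac{21710 + 44867}{o{\left(112,-81 \right)} + 37402} = \frac{21710 + 44867}{- \frac{5}{-25 - 81} + 37402} = \frac{66577}{- \frac{5}{-106} + 37402} = \frac{66577}{\left(-5\right) \left(- \frac{1}{106}\right) + 37402} = \frac{66577}{\frac{5}{106} + 37402} = \frac{66577}{\frac{3964617}{106}} = 66577 \cdot \frac{106}{3964617} = \frac{7057162}{3964617}$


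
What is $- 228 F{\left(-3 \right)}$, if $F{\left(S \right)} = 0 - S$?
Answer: $-684$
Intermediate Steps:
$F{\left(S \right)} = - S$
$- 228 F{\left(-3 \right)} = - 228 \left(\left(-1\right) \left(-3\right)\right) = \left(-228\right) 3 = -684$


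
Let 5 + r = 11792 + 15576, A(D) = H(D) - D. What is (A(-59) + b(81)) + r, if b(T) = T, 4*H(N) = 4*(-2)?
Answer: 27501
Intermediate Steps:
H(N) = -2 (H(N) = (4*(-2))/4 = (¼)*(-8) = -2)
A(D) = -2 - D
r = 27363 (r = -5 + (11792 + 15576) = -5 + 27368 = 27363)
(A(-59) + b(81)) + r = ((-2 - 1*(-59)) + 81) + 27363 = ((-2 + 59) + 81) + 27363 = (57 + 81) + 27363 = 138 + 27363 = 27501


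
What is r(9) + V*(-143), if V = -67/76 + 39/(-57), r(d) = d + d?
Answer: 18385/76 ≈ 241.91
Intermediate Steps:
r(d) = 2*d
V = -119/76 (V = -67*1/76 + 39*(-1/57) = -67/76 - 13/19 = -119/76 ≈ -1.5658)
r(9) + V*(-143) = 2*9 - 119/76*(-143) = 18 + 17017/76 = 18385/76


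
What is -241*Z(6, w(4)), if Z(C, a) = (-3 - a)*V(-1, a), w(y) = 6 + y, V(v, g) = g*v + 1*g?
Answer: 0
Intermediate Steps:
V(v, g) = g + g*v (V(v, g) = g*v + g = g + g*v)
Z(C, a) = 0 (Z(C, a) = (-3 - a)*(a*(1 - 1)) = (-3 - a)*(a*0) = (-3 - a)*0 = 0)
-241*Z(6, w(4)) = -241*0 = 0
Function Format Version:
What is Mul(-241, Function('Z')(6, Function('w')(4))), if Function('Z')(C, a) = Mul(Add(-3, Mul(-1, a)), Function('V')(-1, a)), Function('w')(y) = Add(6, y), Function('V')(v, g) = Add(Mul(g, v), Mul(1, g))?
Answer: 0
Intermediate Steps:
Function('V')(v, g) = Add(g, Mul(g, v)) (Function('V')(v, g) = Add(Mul(g, v), g) = Add(g, Mul(g, v)))
Function('Z')(C, a) = 0 (Function('Z')(C, a) = Mul(Add(-3, Mul(-1, a)), Mul(a, Add(1, -1))) = Mul(Add(-3, Mul(-1, a)), Mul(a, 0)) = Mul(Add(-3, Mul(-1, a)), 0) = 0)
Mul(-241, Function('Z')(6, Function('w')(4))) = Mul(-241, 0) = 0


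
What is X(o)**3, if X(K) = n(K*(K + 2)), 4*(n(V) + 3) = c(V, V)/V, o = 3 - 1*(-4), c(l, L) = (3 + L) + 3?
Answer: -12008989/592704 ≈ -20.261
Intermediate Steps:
c(l, L) = 6 + L
o = 7 (o = 3 + 4 = 7)
n(V) = -3 + (6 + V)/(4*V) (n(V) = -3 + ((6 + V)/V)/4 = -3 + (6 + V)/(4*V))
X(K) = (6 - 11*K*(2 + K))/(4*K*(2 + K)) (X(K) = (6 - 11*K*(K + 2))/(4*((K*(K + 2)))) = (6 - 11*K*(2 + K))/(4*((K*(2 + K)))) = (1/(K*(2 + K)))*(6 - 11*K*(2 + K))/4 = (6 - 11*K*(2 + K))/(4*K*(2 + K)))
X(o)**3 = ((1/4)*(6 - 11*7*(2 + 7))/(7*(2 + 7)))**3 = ((1/4)*(1/7)*(6 - 11*7*9)/9)**3 = ((1/4)*(1/7)*(1/9)*(6 - 693))**3 = ((1/4)*(1/7)*(1/9)*(-687))**3 = (-229/84)**3 = -12008989/592704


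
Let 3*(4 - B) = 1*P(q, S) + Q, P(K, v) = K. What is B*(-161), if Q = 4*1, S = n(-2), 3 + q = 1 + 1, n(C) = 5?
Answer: -483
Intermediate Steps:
q = -1 (q = -3 + (1 + 1) = -3 + 2 = -1)
S = 5
Q = 4
B = 3 (B = 4 - (1*(-1) + 4)/3 = 4 - (-1 + 4)/3 = 4 - 1/3*3 = 4 - 1 = 3)
B*(-161) = 3*(-161) = -483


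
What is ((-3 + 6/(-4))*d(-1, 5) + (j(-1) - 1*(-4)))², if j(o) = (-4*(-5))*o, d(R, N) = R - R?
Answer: 256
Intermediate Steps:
d(R, N) = 0
j(o) = 20*o
((-3 + 6/(-4))*d(-1, 5) + (j(-1) - 1*(-4)))² = ((-3 + 6/(-4))*0 + (20*(-1) - 1*(-4)))² = ((-3 + 6*(-¼))*0 + (-20 + 4))² = ((-3 - 3/2)*0 - 16)² = (-9/2*0 - 16)² = (0 - 16)² = (-16)² = 256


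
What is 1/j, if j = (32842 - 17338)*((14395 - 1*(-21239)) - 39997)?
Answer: -1/67643952 ≈ -1.4783e-8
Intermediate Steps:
j = -67643952 (j = 15504*((14395 + 21239) - 39997) = 15504*(35634 - 39997) = 15504*(-4363) = -67643952)
1/j = 1/(-67643952) = -1/67643952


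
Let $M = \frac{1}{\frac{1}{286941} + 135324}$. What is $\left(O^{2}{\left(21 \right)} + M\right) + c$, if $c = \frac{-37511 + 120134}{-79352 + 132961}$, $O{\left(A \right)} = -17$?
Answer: $\frac{604801555813919309}{2081637678270965} \approx 290.54$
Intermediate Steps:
$M = \frac{286941}{38830003885}$ ($M = \frac{1}{\frac{1}{286941} + 135324} = \frac{1}{\frac{38830003885}{286941}} = \frac{286941}{38830003885} \approx 7.3897 \cdot 10^{-6}$)
$c = \frac{82623}{53609} \approx 1.5412$
$\left(O^{2}{\left(21 \right)} + M\right) + c = \left(\left(-17\right)^{2} + \frac{286941}{38830003885}\right) + \frac{82623}{53609} = \left(289 + \frac{286941}{38830003885}\right) + \frac{82623}{53609} = \frac{11221871409706}{38830003885} + \frac{82623}{53609} = \frac{604801555813919309}{2081637678270965}$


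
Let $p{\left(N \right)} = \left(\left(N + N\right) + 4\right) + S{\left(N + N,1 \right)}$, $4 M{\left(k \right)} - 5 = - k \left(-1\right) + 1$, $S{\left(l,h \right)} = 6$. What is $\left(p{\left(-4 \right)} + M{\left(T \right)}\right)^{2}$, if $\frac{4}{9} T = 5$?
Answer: $\frac{10201}{256} \approx 39.848$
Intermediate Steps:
$T = \frac{45}{4}$ ($T = \frac{9}{4} \cdot 5 = \frac{45}{4} \approx 11.25$)
$M{\left(k \right)} = \frac{3}{2} + \frac{k}{4}$ ($M{\left(k \right)} = \frac{5}{4} + \frac{- k \left(-1\right) + 1}{4} = \frac{5}{4} + \frac{k + 1}{4} = \frac{5}{4} + \frac{1 + k}{4} = \frac{5}{4} + \left(\frac{1}{4} + \frac{k}{4}\right) = \frac{3}{2} + \frac{k}{4}$)
$p{\left(N \right)} = 10 + 2 N$ ($p{\left(N \right)} = \left(\left(N + N\right) + 4\right) + 6 = \left(2 N + 4\right) + 6 = \left(4 + 2 N\right) + 6 = 10 + 2 N$)
$\left(p{\left(-4 \right)} + M{\left(T \right)}\right)^{2} = \left(\left(10 + 2 \left(-4\right)\right) + \left(\frac{3}{2} + \frac{1}{4} \cdot \frac{45}{4}\right)\right)^{2} = \left(\left(10 - 8\right) + \left(\frac{3}{2} + \frac{45}{16}\right)\right)^{2} = \left(2 + \frac{69}{16}\right)^{2} = \left(\frac{101}{16}\right)^{2} = \frac{10201}{256}$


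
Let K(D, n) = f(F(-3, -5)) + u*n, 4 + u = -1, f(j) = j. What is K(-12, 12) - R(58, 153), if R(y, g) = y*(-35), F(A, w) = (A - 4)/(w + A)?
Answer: 15767/8 ≈ 1970.9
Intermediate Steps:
F(A, w) = (-4 + A)/(A + w)
u = -5 (u = -4 - 1 = -5)
R(y, g) = -35*y
K(D, n) = 7/8 - 5*n (K(D, n) = (-4 - 3)/(-3 - 5) - 5*n = -7/(-8) - 5*n = -⅛*(-7) - 5*n = 7/8 - 5*n)
K(-12, 12) - R(58, 153) = (7/8 - 5*12) - (-35)*58 = (7/8 - 60) - 1*(-2030) = -473/8 + 2030 = 15767/8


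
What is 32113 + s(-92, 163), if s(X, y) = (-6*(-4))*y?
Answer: 36025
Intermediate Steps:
s(X, y) = 24*y
32113 + s(-92, 163) = 32113 + 24*163 = 32113 + 3912 = 36025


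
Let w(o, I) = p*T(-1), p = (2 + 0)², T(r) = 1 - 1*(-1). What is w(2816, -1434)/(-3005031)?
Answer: -8/3005031 ≈ -2.6622e-6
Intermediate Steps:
T(r) = 2 (T(r) = 1 + 1 = 2)
p = 4 (p = 2² = 4)
w(o, I) = 8 (w(o, I) = 4*2 = 8)
w(2816, -1434)/(-3005031) = 8/(-3005031) = 8*(-1/3005031) = -8/3005031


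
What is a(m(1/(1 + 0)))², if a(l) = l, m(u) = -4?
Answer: 16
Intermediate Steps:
a(m(1/(1 + 0)))² = (-4)² = 16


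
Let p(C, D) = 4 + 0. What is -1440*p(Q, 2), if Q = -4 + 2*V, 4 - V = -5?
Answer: -5760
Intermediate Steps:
V = 9 (V = 4 - 1*(-5) = 4 + 5 = 9)
Q = 14 (Q = -4 + 2*9 = -4 + 18 = 14)
p(C, D) = 4
-1440*p(Q, 2) = -1440*4 = -5760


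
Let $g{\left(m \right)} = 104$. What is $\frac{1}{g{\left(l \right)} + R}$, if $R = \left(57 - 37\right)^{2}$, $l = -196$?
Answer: $\frac{1}{504} \approx 0.0019841$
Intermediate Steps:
$R = 400$ ($R = \left(57 - 37\right)^{2} = 20^{2} = 400$)
$\frac{1}{g{\left(l \right)} + R} = \frac{1}{104 + 400} = \frac{1}{504}$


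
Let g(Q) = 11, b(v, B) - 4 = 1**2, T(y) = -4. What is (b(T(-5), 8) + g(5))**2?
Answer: 256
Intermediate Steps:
b(v, B) = 5 (b(v, B) = 4 + 1**2 = 4 + 1 = 5)
(b(T(-5), 8) + g(5))**2 = (5 + 11)**2 = 16**2 = 256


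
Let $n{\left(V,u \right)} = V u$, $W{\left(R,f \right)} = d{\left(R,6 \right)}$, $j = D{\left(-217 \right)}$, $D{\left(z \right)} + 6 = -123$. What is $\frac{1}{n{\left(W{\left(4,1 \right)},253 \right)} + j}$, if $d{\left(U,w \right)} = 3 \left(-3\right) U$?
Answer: $- \frac{1}{9237} \approx -0.00010826$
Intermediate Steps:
$D{\left(z \right)} = -129$ ($D{\left(z \right)} = -6 - 123 = -129$)
$j = -129$
$d{\left(U,w \right)} = - 9 U$
$W{\left(R,f \right)} = - 9 R$
$\frac{1}{n{\left(W{\left(4,1 \right)},253 \right)} + j} = \frac{1}{\left(-9\right) 4 \cdot 253 - 129} = \frac{1}{\left(-36\right) 253 - 129} = \frac{1}{-9108 - 129} = \frac{1}{-9237} = - \frac{1}{9237}$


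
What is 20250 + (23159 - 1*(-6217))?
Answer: 49626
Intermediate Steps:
20250 + (23159 - 1*(-6217)) = 20250 + (23159 + 6217) = 20250 + 29376 = 49626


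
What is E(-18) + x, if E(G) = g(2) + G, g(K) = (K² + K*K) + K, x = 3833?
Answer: 3825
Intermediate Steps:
g(K) = K + 2*K² (g(K) = (K² + K²) + K = 2*K² + K = K + 2*K²)
E(G) = 10 + G (E(G) = 2*(1 + 2*2) + G = 2*(1 + 4) + G = 2*5 + G = 10 + G)
E(-18) + x = (10 - 18) + 3833 = -8 + 3833 = 3825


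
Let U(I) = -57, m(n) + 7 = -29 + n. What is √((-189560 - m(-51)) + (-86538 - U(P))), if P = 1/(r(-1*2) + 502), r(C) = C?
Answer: I*√275954 ≈ 525.31*I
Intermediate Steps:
P = 1/500 (P = 1/(-1*2 + 502) = 1/(-2 + 502) = 1/500 ≈ 0.0020000)
m(n) = -36 + n (m(n) = -7 + (-29 + n) = -36 + n)
√((-189560 - m(-51)) + (-86538 - U(P))) = √((-189560 - (-36 - 51)) + (-86538 - 1*(-57))) = √((-189560 - 1*(-87)) + (-86538 + 57)) = √((-189560 + 87) - 86481) = √(-189473 - 86481) = √(-275954) = I*√275954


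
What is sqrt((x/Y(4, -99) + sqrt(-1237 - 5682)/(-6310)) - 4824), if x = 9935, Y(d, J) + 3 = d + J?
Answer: sqrt(-9609356930350 - 309190*I*sqrt(6919))/44170 ≈ 9.3917e-5 - 70.181*I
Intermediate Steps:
Y(d, J) = -3 + J + d (Y(d, J) = -3 + (d + J) = -3 + (J + d) = -3 + J + d)
sqrt((x/Y(4, -99) + sqrt(-1237 - 5682)/(-6310)) - 4824) = sqrt((9935/(-3 - 99 + 4) + sqrt(-1237 - 5682)/(-6310)) - 4824) = sqrt((9935/(-98) + sqrt(-6919)*(-1/6310)) - 4824) = sqrt((9935*(-1/98) + (I*sqrt(6919))*(-1/6310)) - 4824) = sqrt((-9935/98 - I*sqrt(6919)/6310) - 4824) = sqrt(-482687/98 - I*sqrt(6919)/6310)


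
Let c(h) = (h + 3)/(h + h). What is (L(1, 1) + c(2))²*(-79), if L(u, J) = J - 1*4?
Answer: -3871/16 ≈ -241.94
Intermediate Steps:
c(h) = (3 + h)/(2*h) (c(h) = (3 + h)/((2*h)) = (3 + h)*(1/(2*h)) = (3 + h)/(2*h))
L(u, J) = -4 + J (L(u, J) = J - 4 = -4 + J)
(L(1, 1) + c(2))²*(-79) = ((-4 + 1) + (½)*(3 + 2)/2)²*(-79) = (-3 + (½)*(½)*5)²*(-79) = (-3 + 5/4)²*(-79) = (-7/4)²*(-79) = (49/16)*(-79) = -3871/16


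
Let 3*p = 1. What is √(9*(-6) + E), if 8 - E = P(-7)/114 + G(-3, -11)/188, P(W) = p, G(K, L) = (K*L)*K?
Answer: I*√1305541889/5358 ≈ 6.7436*I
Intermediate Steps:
p = ⅓ (p = (⅓)*1 = ⅓ ≈ 0.33333)
G(K, L) = L*K²
P(W) = ⅓
E = 274019/32148 (E = 8 - ((⅓)/114 - 11*(-3)²/188) = 8 - ((⅓)*(1/114) - 11*9*(1/188)) = 8 - (1/342 - 99*1/188) = 8 - (1/342 - 99/188) = 8 - 1*(-16835/32148) = 8 + 16835/32148 = 274019/32148 ≈ 8.5237)
√(9*(-6) + E) = √(9*(-6) + 274019/32148) = √(-54 + 274019/32148) = √(-1461973/32148) = I*√1305541889/5358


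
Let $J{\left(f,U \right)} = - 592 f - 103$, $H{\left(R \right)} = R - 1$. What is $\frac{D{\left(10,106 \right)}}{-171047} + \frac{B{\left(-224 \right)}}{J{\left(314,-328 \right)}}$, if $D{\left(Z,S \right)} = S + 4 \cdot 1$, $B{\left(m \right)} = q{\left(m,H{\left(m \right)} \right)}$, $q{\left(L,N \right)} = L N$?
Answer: $- \frac{2880409270}{10604400859} \approx -0.27162$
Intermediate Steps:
$H{\left(R \right)} = -1 + R$
$J{\left(f,U \right)} = -103 - 592 f$
$B{\left(m \right)} = m \left(-1 + m\right)$
$D{\left(Z,S \right)} = 4 + S$ ($D{\left(Z,S \right)} = S + 4 = 4 + S$)
$\frac{D{\left(10,106 \right)}}{-171047} + \frac{B{\left(-224 \right)}}{J{\left(314,-328 \right)}} = \frac{4 + 106}{-171047} + \frac{\left(-224\right) \left(-1 - 224\right)}{-103 - 185888} = 110 \left(- \frac{1}{171047}\right) + \frac{\left(-224\right) \left(-225\right)}{-103 - 185888} = - \frac{110}{171047} + \frac{50400}{-185991} = - \frac{110}{171047} + 50400 \left(- \frac{1}{185991}\right) = - \frac{110}{171047} - \frac{16800}{61997} = - \frac{2880409270}{10604400859}$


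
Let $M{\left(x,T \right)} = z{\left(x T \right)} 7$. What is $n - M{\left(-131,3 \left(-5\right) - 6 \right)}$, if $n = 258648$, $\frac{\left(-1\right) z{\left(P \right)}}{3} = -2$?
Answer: $258606$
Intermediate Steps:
$z{\left(P \right)} = 6$ ($z{\left(P \right)} = \left(-3\right) \left(-2\right) = 6$)
$M{\left(x,T \right)} = 42$ ($M{\left(x,T \right)} = 6 \cdot 7 = 42$)
$n - M{\left(-131,3 \left(-5\right) - 6 \right)} = 258648 - 42 = 258606$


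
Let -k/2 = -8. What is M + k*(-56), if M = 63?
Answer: -833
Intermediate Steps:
k = 16 (k = -2*(-8) = 16)
M + k*(-56) = 63 + 16*(-56) = 63 - 896 = -833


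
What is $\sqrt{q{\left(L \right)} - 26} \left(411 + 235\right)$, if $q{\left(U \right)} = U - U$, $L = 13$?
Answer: $646 i \sqrt{26} \approx 3294.0 i$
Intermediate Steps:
$q{\left(U \right)} = 0$
$\sqrt{q{\left(L \right)} - 26} \left(411 + 235\right) = \sqrt{0 - 26} \left(411 + 235\right) = \sqrt{-26} \cdot 646 = i \sqrt{26} \cdot 646 = 646 i \sqrt{26}$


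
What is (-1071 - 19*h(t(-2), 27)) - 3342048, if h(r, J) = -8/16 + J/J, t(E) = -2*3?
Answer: -6686257/2 ≈ -3.3431e+6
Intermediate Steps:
t(E) = -6
h(r, J) = ½ (h(r, J) = -8*1/16 + 1 = -½ + 1 = ½)
(-1071 - 19*h(t(-2), 27)) - 3342048 = (-1071 - 19*½) - 3342048 = (-1071 - 19/2) - 3342048 = -2161/2 - 3342048 = -6686257/2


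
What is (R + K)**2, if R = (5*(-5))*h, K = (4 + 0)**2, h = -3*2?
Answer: 27556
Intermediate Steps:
h = -6
K = 16 (K = 4**2 = 16)
R = 150 (R = (5*(-5))*(-6) = -25*(-6) = 150)
(R + K)**2 = (150 + 16)**2 = 166**2 = 27556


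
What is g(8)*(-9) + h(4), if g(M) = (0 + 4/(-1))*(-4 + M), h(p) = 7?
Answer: 151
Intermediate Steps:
g(M) = 16 - 4*M (g(M) = (0 + 4*(-1))*(-4 + M) = (0 - 4)*(-4 + M) = -4*(-4 + M) = 16 - 4*M)
g(8)*(-9) + h(4) = (16 - 4*8)*(-9) + 7 = (16 - 32)*(-9) + 7 = -16*(-9) + 7 = 144 + 7 = 151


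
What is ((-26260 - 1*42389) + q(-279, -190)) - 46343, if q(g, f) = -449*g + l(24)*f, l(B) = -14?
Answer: 12939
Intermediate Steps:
q(g, f) = -449*g - 14*f
((-26260 - 1*42389) + q(-279, -190)) - 46343 = ((-26260 - 1*42389) + (-449*(-279) - 14*(-190))) - 46343 = ((-26260 - 42389) + (125271 + 2660)) - 46343 = (-68649 + 127931) - 46343 = 59282 - 46343 = 12939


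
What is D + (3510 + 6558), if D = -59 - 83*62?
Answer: 4863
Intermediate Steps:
D = -5205 (D = -59 - 5146 = -5205)
D + (3510 + 6558) = -5205 + (3510 + 6558) = -5205 + 10068 = 4863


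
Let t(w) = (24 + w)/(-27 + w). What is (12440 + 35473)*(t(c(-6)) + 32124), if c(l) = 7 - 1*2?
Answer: 33860069187/22 ≈ 1.5391e+9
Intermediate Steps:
c(l) = 5 (c(l) = 7 - 2 = 5)
t(w) = (24 + w)/(-27 + w)
(12440 + 35473)*(t(c(-6)) + 32124) = (12440 + 35473)*((24 + 5)/(-27 + 5) + 32124) = 47913*(29/(-22) + 32124) = 47913*(-1/22*29 + 32124) = 47913*(-29/22 + 32124) = 47913*(706699/22) = 33860069187/22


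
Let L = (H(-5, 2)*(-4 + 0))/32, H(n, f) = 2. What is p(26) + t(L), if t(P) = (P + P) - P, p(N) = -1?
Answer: -5/4 ≈ -1.2500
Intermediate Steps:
L = -1/4 (L = (2*(-4 + 0))/32 = (2*(-4))*(1/32) = -8*1/32 = -1/4 ≈ -0.25000)
t(P) = P (t(P) = 2*P - P = P)
p(26) + t(L) = -1 - 1/4 = -5/4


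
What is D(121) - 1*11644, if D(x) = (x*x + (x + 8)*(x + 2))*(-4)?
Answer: -133676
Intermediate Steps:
D(x) = -4*x² - 4*(2 + x)*(8 + x) (D(x) = (x² + (8 + x)*(2 + x))*(-4) = (x² + (2 + x)*(8 + x))*(-4) = -4*x² - 4*(2 + x)*(8 + x))
D(121) - 1*11644 = (-64 - 40*121 - 8*121²) - 1*11644 = (-64 - 4840 - 8*14641) - 11644 = (-64 - 4840 - 117128) - 11644 = -122032 - 11644 = -133676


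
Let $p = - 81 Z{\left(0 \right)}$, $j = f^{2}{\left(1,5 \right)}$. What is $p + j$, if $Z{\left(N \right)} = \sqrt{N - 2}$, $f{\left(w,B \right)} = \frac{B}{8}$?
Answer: $\frac{25}{64} - 81 i \sqrt{2} \approx 0.39063 - 114.55 i$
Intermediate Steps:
$f{\left(w,B \right)} = \frac{B}{8}$ ($f{\left(w,B \right)} = B \frac{1}{8} = \frac{B}{8}$)
$j = \frac{25}{64}$ ($j = \left(\frac{1}{8} \cdot 5\right)^{2} = \left(\frac{5}{8}\right)^{2} = \frac{25}{64} \approx 0.39063$)
$Z{\left(N \right)} = \sqrt{-2 + N}$
$p = - 81 i \sqrt{2}$ ($p = - 81 \sqrt{-2 + 0} = - 81 \sqrt{-2} = - 81 i \sqrt{2} \approx - 114.55 i$)
$p + j = - 81 i \sqrt{2} + \frac{25}{64} = \frac{25}{64} - 81 i \sqrt{2}$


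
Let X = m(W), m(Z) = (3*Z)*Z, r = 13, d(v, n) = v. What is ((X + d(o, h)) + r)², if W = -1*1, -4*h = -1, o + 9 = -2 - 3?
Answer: 4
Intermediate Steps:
o = -14 (o = -9 + (-2 - 3) = -9 - 5 = -14)
h = ¼ (h = -¼*(-1) = ¼ ≈ 0.25000)
W = -1
m(Z) = 3*Z²
X = 3 (X = 3*(-1)² = 3*1 = 3)
((X + d(o, h)) + r)² = ((3 - 14) + 13)² = (-11 + 13)² = 2² = 4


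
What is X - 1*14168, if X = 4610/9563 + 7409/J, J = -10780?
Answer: -1460588091987/103089140 ≈ -14168.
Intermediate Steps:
X = -21156467/103089140 (X = 4610/9563 + 7409/(-10780) = 4610*(1/9563) + 7409*(-1/10780) = 4610/9563 - 7409/10780 = -21156467/103089140 ≈ -0.20522)
X - 1*14168 = -21156467/103089140 - 1*14168 = -21156467/103089140 - 14168 = -1460588091987/103089140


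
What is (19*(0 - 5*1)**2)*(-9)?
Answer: -4275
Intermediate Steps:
(19*(0 - 5*1)**2)*(-9) = (19*(0 - 5)**2)*(-9) = (19*(-5)**2)*(-9) = (19*25)*(-9) = 475*(-9) = -4275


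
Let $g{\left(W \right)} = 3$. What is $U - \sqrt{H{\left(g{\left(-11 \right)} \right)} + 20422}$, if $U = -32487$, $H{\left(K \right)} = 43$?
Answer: $-32487 - \sqrt{20465} \approx -32630.0$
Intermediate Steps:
$U - \sqrt{H{\left(g{\left(-11 \right)} \right)} + 20422} = -32487 - \sqrt{43 + 20422} = -32487 - \sqrt{20465}$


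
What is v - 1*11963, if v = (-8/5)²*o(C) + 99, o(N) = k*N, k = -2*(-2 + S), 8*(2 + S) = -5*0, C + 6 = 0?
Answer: -299672/25 ≈ -11987.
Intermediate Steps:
C = -6 (C = -6 + 0 = -6)
S = -2 (S = -2 + (-5*0)/8 = -2 + (⅛)*0 = -2 + 0 = -2)
k = 8 (k = -2*(-2 - 2) = -2*(-4) = 8)
o(N) = 8*N
v = -597/25 (v = (-8/5)²*(8*(-6)) + 99 = (-8*⅕)²*(-48) + 99 = (-8/5)²*(-48) + 99 = (64/25)*(-48) + 99 = -3072/25 + 99 = -597/25 ≈ -23.880)
v - 1*11963 = -597/25 - 1*11963 = -597/25 - 11963 = -299672/25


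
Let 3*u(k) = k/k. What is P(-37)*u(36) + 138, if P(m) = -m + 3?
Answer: 454/3 ≈ 151.33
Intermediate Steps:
u(k) = 1/3 (u(k) = (k/k)/3 = (1/3)*1 = 1/3)
P(m) = 3 - m
P(-37)*u(36) + 138 = (3 - 1*(-37))*(1/3) + 138 = (3 + 37)*(1/3) + 138 = 40*(1/3) + 138 = 40/3 + 138 = 454/3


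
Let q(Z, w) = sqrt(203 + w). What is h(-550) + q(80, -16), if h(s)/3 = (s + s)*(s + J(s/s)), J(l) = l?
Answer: 1811700 + sqrt(187) ≈ 1.8117e+6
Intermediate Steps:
h(s) = 6*s*(1 + s) (h(s) = 3*((s + s)*(s + s/s)) = 3*((2*s)*(s + 1)) = 3*((2*s)*(1 + s)) = 3*(2*s*(1 + s)) = 6*s*(1 + s))
h(-550) + q(80, -16) = 6*(-550)*(1 - 550) + sqrt(203 - 16) = 6*(-550)*(-549) + sqrt(187) = 1811700 + sqrt(187)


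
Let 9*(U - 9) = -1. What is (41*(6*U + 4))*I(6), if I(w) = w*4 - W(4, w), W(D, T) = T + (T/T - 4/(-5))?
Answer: 190404/5 ≈ 38081.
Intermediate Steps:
U = 80/9 (U = 9 + (⅑)*(-1) = 9 - ⅑ = 80/9 ≈ 8.8889)
W(D, T) = 9/5 + T (W(D, T) = T + (1 - 4*(-⅕)) = T + (1 + ⅘) = T + 9/5 = 9/5 + T)
I(w) = -9/5 + 3*w (I(w) = w*4 - (9/5 + w) = 4*w + (-9/5 - w) = -9/5 + 3*w)
(41*(6*U + 4))*I(6) = (41*(6*(80/9) + 4))*(-9/5 + 3*6) = (41*(160/3 + 4))*(-9/5 + 18) = (41*(172/3))*(81/5) = (7052/3)*(81/5) = 190404/5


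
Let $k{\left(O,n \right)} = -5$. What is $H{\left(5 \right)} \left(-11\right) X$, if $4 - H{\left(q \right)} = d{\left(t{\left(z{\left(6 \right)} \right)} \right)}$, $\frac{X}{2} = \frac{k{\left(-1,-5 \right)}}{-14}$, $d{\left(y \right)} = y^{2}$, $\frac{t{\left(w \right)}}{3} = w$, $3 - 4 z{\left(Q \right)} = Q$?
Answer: $\frac{935}{112} \approx 8.3482$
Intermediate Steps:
$z{\left(Q \right)} = \frac{3}{4} - \frac{Q}{4}$
$t{\left(w \right)} = 3 w$
$X = \frac{5}{7}$ ($X = 2 \left(- \frac{5}{-14}\right) = 2 \left(\left(-5\right) \left(- \frac{1}{14}\right)\right) = 2 \cdot \frac{5}{14} = \frac{5}{7} \approx 0.71429$)
$H{\left(q \right)} = - \frac{17}{16}$ ($H{\left(q \right)} = 4 - \left(3 \left(\frac{3}{4} - \frac{3}{2}\right)\right)^{2} = 4 - \left(3 \left(- \frac{3}{4}\right)\right)^{2} = 4 - \left(- \frac{9}{4}\right)^{2} = 4 - \frac{81}{16} = - \frac{17}{16}$)
$H{\left(5 \right)} \left(-11\right) X = \left(- \frac{17}{16}\right) \left(-11\right) \frac{5}{7} = \frac{187}{16} \cdot \frac{5}{7} = \frac{935}{112}$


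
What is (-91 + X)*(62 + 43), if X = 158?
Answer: 7035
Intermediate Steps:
(-91 + X)*(62 + 43) = (-91 + 158)*(62 + 43) = 67*105 = 7035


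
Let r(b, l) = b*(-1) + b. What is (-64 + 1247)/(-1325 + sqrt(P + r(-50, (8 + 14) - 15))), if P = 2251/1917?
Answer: -3004849575/3365530874 - 3549*sqrt(479463)/3365530874 ≈ -0.89356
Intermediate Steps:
P = 2251/1917 (P = 2251*(1/1917) = 2251/1917 ≈ 1.1742)
r(b, l) = 0 (r(b, l) = -b + b = 0)
(-64 + 1247)/(-1325 + sqrt(P + r(-50, (8 + 14) - 15))) = (-64 + 1247)/(-1325 + sqrt(2251/1917 + 0)) = 1183/(-1325 + sqrt(2251/1917)) = 1183/(-1325 + sqrt(479463)/639)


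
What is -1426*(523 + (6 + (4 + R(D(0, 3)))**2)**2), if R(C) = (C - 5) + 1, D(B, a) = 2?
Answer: -888398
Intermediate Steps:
R(C) = -4 + C (R(C) = (-5 + C) + 1 = -4 + C)
-1426*(523 + (6 + (4 + R(D(0, 3)))**2)**2) = -1426*(523 + (6 + (4 + (-4 + 2))**2)**2) = -1426*(523 + (6 + (4 - 2)**2)**2) = -1426*(523 + (6 + 2**2)**2) = -1426*(523 + (6 + 4)**2) = -1426*(523 + 10**2) = -1426*(523 + 100) = -1426*623 = -888398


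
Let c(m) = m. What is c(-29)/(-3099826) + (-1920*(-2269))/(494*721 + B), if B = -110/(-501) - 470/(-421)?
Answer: 1424174480373168533/116436994090051042 ≈ 12.231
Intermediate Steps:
B = 281780/210921 (B = -110*(-1/501) - 470*(-1/421) = 110/501 + 470/421 = 281780/210921 ≈ 1.3360)
c(-29)/(-3099826) + (-1920*(-2269))/(494*721 + B) = -29/(-3099826) + (-1920*(-2269))/(494*721 + 281780/210921) = -29*(-1/3099826) + 4356480/(356174 + 281780/210921) = 29/3099826 + 4356480/(75124858034/210921) = 29/3099826 + 4356480*(210921/75124858034) = 29/3099826 + 459436559040/37562429017 = 1424174480373168533/116436994090051042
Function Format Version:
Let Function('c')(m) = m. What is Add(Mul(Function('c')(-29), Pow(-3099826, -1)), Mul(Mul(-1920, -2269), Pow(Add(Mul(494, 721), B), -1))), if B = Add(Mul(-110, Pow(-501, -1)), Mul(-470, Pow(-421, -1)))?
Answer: Rational(1424174480373168533, 116436994090051042) ≈ 12.231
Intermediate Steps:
B = Rational(281780, 210921) (B = Add(Mul(-110, Rational(-1, 501)), Mul(-470, Rational(-1, 421))) = Add(Rational(110, 501), Rational(470, 421)) = Rational(281780, 210921) ≈ 1.3360)
Add(Mul(Function('c')(-29), Pow(-3099826, -1)), Mul(Mul(-1920, -2269), Pow(Add(Mul(494, 721), B), -1))) = Add(Mul(-29, Pow(-3099826, -1)), Mul(Mul(-1920, -2269), Pow(Add(Mul(494, 721), Rational(281780, 210921)), -1))) = Add(Mul(-29, Rational(-1, 3099826)), Mul(4356480, Pow(Add(356174, Rational(281780, 210921)), -1))) = Add(Rational(29, 3099826), Mul(4356480, Pow(Rational(75124858034, 210921), -1))) = Add(Rational(29, 3099826), Mul(4356480, Rational(210921, 75124858034))) = Add(Rational(29, 3099826), Rational(459436559040, 37562429017)) = Rational(1424174480373168533, 116436994090051042)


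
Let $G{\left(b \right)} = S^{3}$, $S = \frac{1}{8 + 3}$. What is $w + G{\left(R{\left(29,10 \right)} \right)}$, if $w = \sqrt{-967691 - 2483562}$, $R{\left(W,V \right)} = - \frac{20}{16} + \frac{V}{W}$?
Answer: $\frac{1}{1331} + i \sqrt{3451253} \approx 0.00075131 + 1857.8 i$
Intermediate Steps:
$S = \frac{1}{11} \approx 0.090909$
$R{\left(W,V \right)} = - \frac{5}{4} + \frac{V}{W}$ ($R{\left(W,V \right)} = \left(-20\right) \frac{1}{16} + \frac{V}{W} = - \frac{5}{4} + \frac{V}{W}$)
$G{\left(b \right)} = \frac{1}{1331}$ ($G{\left(b \right)} = \left(\frac{1}{11}\right)^{3} = \frac{1}{1331}$)
$w = i \sqrt{3451253}$ ($w = \sqrt{-3451253} = i \sqrt{3451253} \approx 1857.8 i$)
$w + G{\left(R{\left(29,10 \right)} \right)} = i \sqrt{3451253} + \frac{1}{1331} = \frac{1}{1331} + i \sqrt{3451253}$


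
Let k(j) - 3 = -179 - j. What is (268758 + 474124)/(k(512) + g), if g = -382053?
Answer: -742882/382741 ≈ -1.9410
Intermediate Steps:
k(j) = -176 - j (k(j) = 3 + (-179 - j) = -176 - j)
(268758 + 474124)/(k(512) + g) = (268758 + 474124)/((-176 - 1*512) - 382053) = 742882/((-176 - 512) - 382053) = 742882/(-688 - 382053) = 742882/(-382741) = 742882*(-1/382741) = -742882/382741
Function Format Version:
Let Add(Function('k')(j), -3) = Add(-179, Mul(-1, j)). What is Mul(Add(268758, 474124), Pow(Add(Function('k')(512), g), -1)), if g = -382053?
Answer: Rational(-742882, 382741) ≈ -1.9410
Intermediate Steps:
Function('k')(j) = Add(-176, Mul(-1, j)) (Function('k')(j) = Add(3, Add(-179, Mul(-1, j))) = Add(-176, Mul(-1, j)))
Mul(Add(268758, 474124), Pow(Add(Function('k')(512), g), -1)) = Mul(Add(268758, 474124), Pow(Add(Add(-176, Mul(-1, 512)), -382053), -1)) = Mul(742882, Pow(Add(Add(-176, -512), -382053), -1)) = Mul(742882, Pow(Add(-688, -382053), -1)) = Mul(742882, Pow(-382741, -1)) = Mul(742882, Rational(-1, 382741)) = Rational(-742882, 382741)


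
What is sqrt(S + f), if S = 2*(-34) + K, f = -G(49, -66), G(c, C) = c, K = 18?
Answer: 3*I*sqrt(11) ≈ 9.9499*I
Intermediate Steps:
f = -49 (f = -1*49 = -49)
S = -50 (S = 2*(-34) + 18 = -68 + 18 = -50)
sqrt(S + f) = sqrt(-50 - 49) = sqrt(-99) = 3*I*sqrt(11)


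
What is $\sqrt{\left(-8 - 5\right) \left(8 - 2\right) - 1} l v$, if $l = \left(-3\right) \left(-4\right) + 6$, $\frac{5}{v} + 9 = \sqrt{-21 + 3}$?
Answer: $\frac{30 \sqrt{158}}{11} - \frac{90 i \sqrt{79}}{11} \approx 34.281 - 72.722 i$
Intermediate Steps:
$v = \frac{5}{-9 + 3 i \sqrt{2}}$ ($v = \frac{5}{-9 + \sqrt{-21 + 3}} = \frac{5}{-9 + \sqrt{-18}} = \frac{5}{-9 + 3 i \sqrt{2}} \approx -0.45455 - 0.21427 i$)
$l = 18$ ($l = 12 + 6 = 18$)
$\sqrt{\left(-8 - 5\right) \left(8 - 2\right) - 1} l v = \sqrt{\left(-8 - 5\right) \left(8 - 2\right) - 1} \cdot 18 \left(- \frac{5}{11} - \frac{5 i \sqrt{2}}{33}\right) = \sqrt{\left(-13\right) 6 - 1} \cdot 18 \left(- \frac{5}{11} - \frac{5 i \sqrt{2}}{33}\right) = \sqrt{-78 - 1} \cdot 18 \left(- \frac{5}{11} - \frac{5 i \sqrt{2}}{33}\right) = \sqrt{-79} \cdot 18 \left(- \frac{5}{11} - \frac{5 i \sqrt{2}}{33}\right) = i \sqrt{79} \cdot 18 \left(- \frac{5}{11} - \frac{5 i \sqrt{2}}{33}\right) = 18 i \sqrt{79} \left(- \frac{5}{11} - \frac{5 i \sqrt{2}}{33}\right)$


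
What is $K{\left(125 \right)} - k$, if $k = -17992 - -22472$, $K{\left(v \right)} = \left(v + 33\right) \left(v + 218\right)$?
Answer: $49714$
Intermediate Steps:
$K{\left(v \right)} = \left(33 + v\right) \left(218 + v\right)$
$k = 4480$ ($k = -17992 + 22472 = 4480$)
$K{\left(125 \right)} - k = \left(7194 + 125^{2} + 251 \cdot 125\right) - 4480 = \left(7194 + 15625 + 31375\right) - 4480 = 54194 - 4480 = 49714$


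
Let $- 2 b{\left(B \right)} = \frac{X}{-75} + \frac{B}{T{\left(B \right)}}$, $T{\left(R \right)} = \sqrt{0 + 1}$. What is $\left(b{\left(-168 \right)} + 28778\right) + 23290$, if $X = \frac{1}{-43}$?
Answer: $\frac{336380399}{6450} \approx 52152.0$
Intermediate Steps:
$X = - \frac{1}{43} \approx -0.023256$
$T{\left(R \right)} = 1$ ($T{\left(R \right)} = \sqrt{1} = 1$)
$b{\left(B \right)} = - \frac{1}{6450} - \frac{B}{2}$ ($b{\left(B \right)} = - \frac{- \frac{1}{43 \left(-75\right)} + \frac{B}{1}}{2} = - \frac{\left(- \frac{1}{43}\right) \left(- \frac{1}{75}\right) + B 1}{2} = - \frac{\frac{1}{3225} + B}{2} = - \frac{1}{6450} - \frac{B}{2}$)
$\left(b{\left(-168 \right)} + 28778\right) + 23290 = \left(\left(- \frac{1}{6450} - -84\right) + 28778\right) + 23290 = \left(\left(- \frac{1}{6450} + 84\right) + 28778\right) + 23290 = \left(\frac{541799}{6450} + 28778\right) + 23290 = \frac{186159899}{6450} + 23290 = \frac{336380399}{6450}$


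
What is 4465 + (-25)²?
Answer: 5090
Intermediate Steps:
4465 + (-25)² = 4465 + 625 = 5090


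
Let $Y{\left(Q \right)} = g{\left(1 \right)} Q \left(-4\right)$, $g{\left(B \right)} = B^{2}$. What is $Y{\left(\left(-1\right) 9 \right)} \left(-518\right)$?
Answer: $-18648$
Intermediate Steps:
$Y{\left(Q \right)} = - 4 Q$ ($Y{\left(Q \right)} = 1^{2} Q \left(-4\right) = 1 Q \left(-4\right) = Q \left(-4\right) = - 4 Q$)
$Y{\left(\left(-1\right) 9 \right)} \left(-518\right) = - 4 \left(\left(-1\right) 9\right) \left(-518\right) = \left(-4\right) \left(-9\right) \left(-518\right) = 36 \left(-518\right) = -18648$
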